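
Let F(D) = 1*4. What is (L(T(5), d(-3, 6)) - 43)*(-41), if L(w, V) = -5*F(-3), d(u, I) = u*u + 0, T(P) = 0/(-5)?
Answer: 2583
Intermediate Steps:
T(P) = 0 (T(P) = 0*(-⅕) = 0)
F(D) = 4
d(u, I) = u² (d(u, I) = u² + 0 = u²)
L(w, V) = -20 (L(w, V) = -5*4 = -20)
(L(T(5), d(-3, 6)) - 43)*(-41) = (-20 - 43)*(-41) = -63*(-41) = 2583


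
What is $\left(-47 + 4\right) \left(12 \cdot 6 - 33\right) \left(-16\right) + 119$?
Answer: $26951$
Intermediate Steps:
$\left(-47 + 4\right) \left(12 \cdot 6 - 33\right) \left(-16\right) + 119 = - 43 \left(72 - 33\right) \left(-16\right) + 119 = \left(-43\right) 39 \left(-16\right) + 119 = \left(-1677\right) \left(-16\right) + 119 = 26832 + 119 = 26951$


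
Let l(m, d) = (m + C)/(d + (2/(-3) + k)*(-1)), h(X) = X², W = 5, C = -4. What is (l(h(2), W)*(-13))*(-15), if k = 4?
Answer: 0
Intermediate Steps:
l(m, d) = (-4 + m)/(-10/3 + d) (l(m, d) = (m - 4)/(d + (2/(-3) + 4)*(-1)) = (-4 + m)/(d + (2*(-⅓) + 4)*(-1)) = (-4 + m)/(d + (-⅔ + 4)*(-1)) = (-4 + m)/(d + (10/3)*(-1)) = (-4 + m)/(d - 10/3) = (-4 + m)/(-10/3 + d))
(l(h(2), W)*(-13))*(-15) = ((3*(-4 + 2²)/(-10 + 3*5))*(-13))*(-15) = ((3*(-4 + 4)/(-10 + 15))*(-13))*(-15) = ((3*0/5)*(-13))*(-15) = ((3*(⅕)*0)*(-13))*(-15) = (0*(-13))*(-15) = 0*(-15) = 0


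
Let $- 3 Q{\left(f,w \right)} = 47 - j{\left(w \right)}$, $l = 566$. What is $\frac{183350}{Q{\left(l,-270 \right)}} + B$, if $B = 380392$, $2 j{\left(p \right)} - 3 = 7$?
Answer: $\frac{2571069}{7} \approx 3.673 \cdot 10^{5}$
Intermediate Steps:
$j{\left(p \right)} = 5$ ($j{\left(p \right)} = \frac{3}{2} + \frac{1}{2} \cdot 7 = \frac{3}{2} + \frac{7}{2} = 5$)
$Q{\left(f,w \right)} = -14$ ($Q{\left(f,w \right)} = - \frac{47 - 5}{3} = \left(- \frac{1}{3}\right) 42 = -14$)
$\frac{183350}{Q{\left(l,-270 \right)}} + B = \frac{183350}{-14} + 380392 = 183350 \left(- \frac{1}{14}\right) + 380392 = - \frac{91675}{7} + 380392 = \frac{2571069}{7}$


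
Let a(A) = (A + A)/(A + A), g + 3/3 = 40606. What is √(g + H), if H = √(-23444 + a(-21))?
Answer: √(40605 + I*√23443) ≈ 201.51 + 0.3799*I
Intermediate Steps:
g = 40605 (g = -1 + 40606 = 40605)
a(A) = 1 (a(A) = (2*A)/((2*A)) = (2*A)*(1/(2*A)) = 1)
H = I*√23443 (H = √(-23444 + 1) = √(-23443) = I*√23443 ≈ 153.11*I)
√(g + H) = √(40605 + I*√23443)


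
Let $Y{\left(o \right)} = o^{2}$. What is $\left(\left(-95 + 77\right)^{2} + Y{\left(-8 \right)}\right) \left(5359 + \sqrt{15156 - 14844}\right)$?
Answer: $2079292 + 776 \sqrt{78} \approx 2.0861 \cdot 10^{6}$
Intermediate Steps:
$\left(\left(-95 + 77\right)^{2} + Y{\left(-8 \right)}\right) \left(5359 + \sqrt{15156 - 14844}\right) = \left(\left(-95 + 77\right)^{2} + \left(-8\right)^{2}\right) \left(5359 + \sqrt{15156 - 14844}\right) = \left(\left(-18\right)^{2} + 64\right) \left(5359 + \sqrt{312}\right) = \left(324 + 64\right) \left(5359 + 2 \sqrt{78}\right) = 388 \left(5359 + 2 \sqrt{78}\right) = 2079292 + 776 \sqrt{78}$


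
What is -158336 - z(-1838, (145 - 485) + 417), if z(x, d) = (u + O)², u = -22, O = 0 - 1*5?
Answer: -159065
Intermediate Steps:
O = -5 (O = 0 - 5 = -5)
z(x, d) = 729 (z(x, d) = (-22 - 5)² = (-27)² = 729)
-158336 - z(-1838, (145 - 485) + 417) = -158336 - 1*729 = -158336 - 729 = -159065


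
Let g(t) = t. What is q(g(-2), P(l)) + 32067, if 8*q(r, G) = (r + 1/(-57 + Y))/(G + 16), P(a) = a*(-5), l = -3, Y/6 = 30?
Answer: 978171523/30504 ≈ 32067.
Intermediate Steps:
Y = 180 (Y = 6*30 = 180)
P(a) = -5*a
q(r, G) = (1/123 + r)/(8*(16 + G)) (q(r, G) = ((r + 1/(-57 + 180))/(G + 16))/8 = ((r + 1/123)/(16 + G))/8 = ((1/123 + r)/(16 + G))/8 = (1/123 + r)/(8*(16 + G)))
q(g(-2), P(l)) + 32067 = (1 + 123*(-2))/(984*(16 - 5*(-3))) + 32067 = (1 - 246)/(984*(16 + 15)) + 32067 = (1/984)*(-245)/31 + 32067 = (1/984)*(1/31)*(-245) + 32067 = -245/30504 + 32067 = 978171523/30504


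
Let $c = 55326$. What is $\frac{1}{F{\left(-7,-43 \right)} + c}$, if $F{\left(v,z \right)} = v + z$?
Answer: $\frac{1}{55276} \approx 1.8091 \cdot 10^{-5}$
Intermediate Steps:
$\frac{1}{F{\left(-7,-43 \right)} + c} = \frac{1}{\left(-7 - 43\right) + 55326} = \frac{1}{-50 + 55326} = \frac{1}{55276}$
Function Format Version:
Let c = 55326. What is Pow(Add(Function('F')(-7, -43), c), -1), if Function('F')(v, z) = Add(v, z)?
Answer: Rational(1, 55276) ≈ 1.8091e-5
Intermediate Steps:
Pow(Add(Function('F')(-7, -43), c), -1) = Pow(Add(Add(-7, -43), 55326), -1) = Pow(Add(-50, 55326), -1) = Pow(55276, -1) = Rational(1, 55276)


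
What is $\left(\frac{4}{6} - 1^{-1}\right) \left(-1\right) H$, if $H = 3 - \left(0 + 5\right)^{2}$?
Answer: $- \frac{22}{3} \approx -7.3333$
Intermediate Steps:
$H = -22$ ($H = 3 - 5^{2} = 3 - 25 = -22$)
$\left(\frac{4}{6} - 1^{-1}\right) \left(-1\right) H = \left(\frac{4}{6} - 1^{-1}\right) \left(-1\right) \left(-22\right) = \left(4 \cdot \frac{1}{6} - 1\right) \left(-1\right) \left(-22\right) = \left(\frac{2}{3} - 1\right) \left(-1\right) \left(-22\right) = \left(- \frac{1}{3}\right) \left(-1\right) \left(-22\right) = \frac{1}{3} \left(-22\right) = - \frac{22}{3}$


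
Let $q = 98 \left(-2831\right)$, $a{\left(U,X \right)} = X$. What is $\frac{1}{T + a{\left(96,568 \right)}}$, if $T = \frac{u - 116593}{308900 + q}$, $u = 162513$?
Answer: $\frac{15731}{8958168} \approx 0.0017561$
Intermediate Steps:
$q = -277438$
$T = \frac{22960}{15731}$ ($T = \frac{162513 - 116593}{308900 - 277438} = \frac{45920}{31462} = 45920 \cdot \frac{1}{31462} = \frac{22960}{15731} \approx 1.4595$)
$\frac{1}{T + a{\left(96,568 \right)}} = \frac{1}{\frac{22960}{15731} + 568} = \frac{1}{\frac{8958168}{15731}} = \frac{15731}{8958168}$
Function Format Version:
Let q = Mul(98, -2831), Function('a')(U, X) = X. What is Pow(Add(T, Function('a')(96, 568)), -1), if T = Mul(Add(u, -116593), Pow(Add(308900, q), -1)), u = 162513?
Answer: Rational(15731, 8958168) ≈ 0.0017561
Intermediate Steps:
q = -277438
T = Rational(22960, 15731) (T = Mul(Add(162513, -116593), Pow(Add(308900, -277438), -1)) = Mul(45920, Pow(31462, -1)) = Mul(45920, Rational(1, 31462)) = Rational(22960, 15731) ≈ 1.4595)
Pow(Add(T, Function('a')(96, 568)), -1) = Pow(Add(Rational(22960, 15731), 568), -1) = Pow(Rational(8958168, 15731), -1) = Rational(15731, 8958168)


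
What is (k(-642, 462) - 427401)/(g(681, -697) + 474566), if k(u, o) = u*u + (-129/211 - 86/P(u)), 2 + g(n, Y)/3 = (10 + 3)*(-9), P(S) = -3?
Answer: -9627262/300174297 ≈ -0.032072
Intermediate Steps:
g(n, Y) = -357 (g(n, Y) = -6 + 3*((10 + 3)*(-9)) = -6 + 3*(13*(-9)) = -6 + 3*(-117) = -6 - 351 = -357)
k(u, o) = 17759/633 + u**2 (k(u, o) = u*u + (-129/211 - 86/(-3)) = u**2 + (-129*1/211 - 86*(-1/3)) = u**2 + (-129/211 + 86/3) = u**2 + 17759/633 = 17759/633 + u**2)
(k(-642, 462) - 427401)/(g(681, -697) + 474566) = ((17759/633 + (-642)**2) - 427401)/(-357 + 474566) = ((17759/633 + 412164) - 427401)/474209 = (260917571/633 - 427401)*(1/474209) = -9627262/633*1/474209 = -9627262/300174297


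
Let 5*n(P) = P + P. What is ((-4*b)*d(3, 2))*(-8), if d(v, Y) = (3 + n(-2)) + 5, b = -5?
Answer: -1152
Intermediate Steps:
n(P) = 2*P/5 (n(P) = (P + P)/5 = (2*P)/5 = 2*P/5)
d(v, Y) = 36/5 (d(v, Y) = (3 + (2/5)*(-2)) + 5 = (3 - 4/5) + 5 = 11/5 + 5 = 36/5)
((-4*b)*d(3, 2))*(-8) = (-4*(-5)*(36/5))*(-8) = (20*(36/5))*(-8) = 144*(-8) = -1152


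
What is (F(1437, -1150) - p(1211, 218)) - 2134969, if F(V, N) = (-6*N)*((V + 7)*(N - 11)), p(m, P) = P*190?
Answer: -11569915989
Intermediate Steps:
p(m, P) = 190*P
F(V, N) = -6*N*(-11 + N)*(7 + V) (F(V, N) = (-6*N)*((7 + V)*(-11 + N)) = (-6*N)*((-11 + N)*(7 + V)) = -6*N*(-11 + N)*(7 + V))
(F(1437, -1150) - p(1211, 218)) - 2134969 = (6*(-1150)*(77 - 7*(-1150) + 11*1437 - 1*(-1150)*1437) - 190*218) - 2134969 = (6*(-1150)*(77 + 8050 + 15807 + 1652550) - 1*41420) - 2134969 = (6*(-1150)*1676484 - 41420) - 2134969 = (-11567739600 - 41420) - 2134969 = -11567781020 - 2134969 = -11569915989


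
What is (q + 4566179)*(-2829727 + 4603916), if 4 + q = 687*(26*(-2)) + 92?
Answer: 8038039554627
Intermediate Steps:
q = -35636 (q = -4 + (687*(26*(-2)) + 92) = -4 + (687*(-52) + 92) = -4 + (-35724 + 92) = -4 - 35632 = -35636)
(q + 4566179)*(-2829727 + 4603916) = (-35636 + 4566179)*(-2829727 + 4603916) = 4530543*1774189 = 8038039554627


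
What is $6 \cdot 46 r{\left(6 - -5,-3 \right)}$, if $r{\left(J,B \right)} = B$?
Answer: $-828$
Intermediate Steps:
$6 \cdot 46 r{\left(6 - -5,-3 \right)} = 6 \cdot 46 \left(-3\right) = 276 \left(-3\right) = -828$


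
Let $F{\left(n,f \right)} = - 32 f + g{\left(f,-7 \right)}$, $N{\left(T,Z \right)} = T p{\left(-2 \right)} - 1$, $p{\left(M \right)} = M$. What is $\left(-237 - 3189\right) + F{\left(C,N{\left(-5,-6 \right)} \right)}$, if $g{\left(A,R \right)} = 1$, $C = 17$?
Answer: $-3713$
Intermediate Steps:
$N{\left(T,Z \right)} = -1 - 2 T$ ($N{\left(T,Z \right)} = T \left(-2\right) - 1 = - 2 T - 1 = -1 - 2 T$)
$F{\left(n,f \right)} = 1 - 32 f$ ($F{\left(n,f \right)} = - 32 f + 1 = 1 - 32 f$)
$\left(-237 - 3189\right) + F{\left(C,N{\left(-5,-6 \right)} \right)} = \left(-237 - 3189\right) + \left(1 - 32 \left(-1 - -10\right)\right) = -3426 + \left(1 - 32 \left(-1 + 10\right)\right) = -3426 + \left(1 - 288\right) = -3426 - 287 = -3713$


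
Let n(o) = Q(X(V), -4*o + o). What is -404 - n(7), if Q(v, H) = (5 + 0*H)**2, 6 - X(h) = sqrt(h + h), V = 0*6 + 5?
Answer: -429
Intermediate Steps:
V = 5 (V = 0 + 5 = 5)
X(h) = 6 - sqrt(2)*sqrt(h) (X(h) = 6 - sqrt(h + h) = 6 - sqrt(2*h) = 6 - sqrt(2)*sqrt(h))
Q(v, H) = 25 (Q(v, H) = (5 + 0)**2 = 5**2 = 25)
n(o) = 25
-404 - n(7) = -404 - 1*25 = -404 - 25 = -429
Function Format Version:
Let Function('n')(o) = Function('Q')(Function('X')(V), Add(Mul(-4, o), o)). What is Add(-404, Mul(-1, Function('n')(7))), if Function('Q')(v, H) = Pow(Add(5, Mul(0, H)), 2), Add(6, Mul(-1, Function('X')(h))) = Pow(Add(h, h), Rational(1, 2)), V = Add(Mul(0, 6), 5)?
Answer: -429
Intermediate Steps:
V = 5 (V = Add(0, 5) = 5)
Function('X')(h) = Add(6, Mul(-1, Pow(2, Rational(1, 2)), Pow(h, Rational(1, 2)))) (Function('X')(h) = Add(6, Mul(-1, Pow(Add(h, h), Rational(1, 2)))) = Add(6, Mul(-1, Pow(Mul(2, h), Rational(1, 2)))) = Add(6, Mul(-1, Mul(Pow(2, Rational(1, 2)), Pow(h, Rational(1, 2))))) = Add(6, Mul(-1, Pow(2, Rational(1, 2)), Pow(h, Rational(1, 2)))))
Function('Q')(v, H) = 25 (Function('Q')(v, H) = Pow(Add(5, 0), 2) = Pow(5, 2) = 25)
Function('n')(o) = 25
Add(-404, Mul(-1, Function('n')(7))) = Add(-404, Mul(-1, 25)) = Add(-404, -25) = -429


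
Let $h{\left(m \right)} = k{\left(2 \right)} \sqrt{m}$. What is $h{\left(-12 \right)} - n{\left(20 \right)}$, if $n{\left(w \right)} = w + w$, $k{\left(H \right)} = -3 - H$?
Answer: $-40 - 10 i \sqrt{3} \approx -40.0 - 17.32 i$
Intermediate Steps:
$n{\left(w \right)} = 2 w$
$h{\left(m \right)} = - 5 \sqrt{m}$ ($h{\left(m \right)} = \left(-3 - 2\right) \sqrt{m} = - 5 \sqrt{m}$)
$h{\left(-12 \right)} - n{\left(20 \right)} = - 5 \sqrt{-12} - 2 \cdot 20 = - 5 \cdot 2 i \sqrt{3} - 40 = - 10 i \sqrt{3} - 40 = -40 - 10 i \sqrt{3}$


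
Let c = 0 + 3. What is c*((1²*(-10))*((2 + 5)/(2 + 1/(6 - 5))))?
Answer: -70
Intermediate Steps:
c = 3
c*((1²*(-10))*((2 + 5)/(2 + 1/(6 - 5)))) = 3*((1²*(-10))*((2 + 5)/(2 + 1/(6 - 5)))) = 3*((1*(-10))*(7/(2 + 1/1))) = 3*(-70/(2 + 1)) = 3*(-70/3) = -70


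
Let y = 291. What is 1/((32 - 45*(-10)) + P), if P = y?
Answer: 1/773 ≈ 0.0012937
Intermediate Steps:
P = 291
1/((32 - 45*(-10)) + P) = 1/((32 - 45*(-10)) + 291) = 1/((32 + 450) + 291) = 1/(482 + 291) = 1/773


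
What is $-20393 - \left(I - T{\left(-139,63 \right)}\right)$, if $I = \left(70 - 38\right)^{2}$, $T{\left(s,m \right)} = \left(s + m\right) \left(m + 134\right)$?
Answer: $-36389$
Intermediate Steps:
$T{\left(s,m \right)} = \left(134 + m\right) \left(m + s\right)$ ($T{\left(s,m \right)} = \left(m + s\right) \left(134 + m\right) = \left(134 + m\right) \left(m + s\right)$)
$I = 1024$ ($I = 32^{2} = 1024$)
$-20393 - \left(I - T{\left(-139,63 \right)}\right) = -20393 + \left(\left(63^{2} + 134 \cdot 63 + 134 \left(-139\right) + 63 \left(-139\right)\right) - 1024\right) = -20393 + \left(\left(3969 + 8442 - 18626 - 8757\right) - 1024\right) = -20393 - 15996 = -36389$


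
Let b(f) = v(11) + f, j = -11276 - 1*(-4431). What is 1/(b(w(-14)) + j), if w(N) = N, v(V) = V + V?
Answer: -1/6837 ≈ -0.00014626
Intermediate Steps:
v(V) = 2*V
j = -6845 (j = -11276 + 4431 = -6845)
b(f) = 22 + f (b(f) = 2*11 + f = 22 + f)
1/(b(w(-14)) + j) = 1/((22 - 14) - 6845) = 1/(8 - 6845) = 1/(-6837) = -1/6837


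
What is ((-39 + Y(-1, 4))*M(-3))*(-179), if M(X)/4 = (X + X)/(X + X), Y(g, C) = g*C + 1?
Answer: 30072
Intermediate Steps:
Y(g, C) = 1 + C*g (Y(g, C) = C*g + 1 = 1 + C*g)
M(X) = 4 (M(X) = 4*((X + X)/(X + X)) = 4*((2*X)/((2*X))) = 4*((2*X)*(1/(2*X))) = 4*1 = 4)
((-39 + Y(-1, 4))*M(-3))*(-179) = ((-39 + (1 + 4*(-1)))*4)*(-179) = ((-39 + (1 - 4))*4)*(-179) = ((-39 - 3)*4)*(-179) = -42*4*(-179) = -168*(-179) = 30072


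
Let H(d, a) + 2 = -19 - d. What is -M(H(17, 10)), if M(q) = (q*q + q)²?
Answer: -1976836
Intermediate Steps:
H(d, a) = -21 - d (H(d, a) = -2 + (-19 - d) = -21 - d)
M(q) = (q + q²)² (M(q) = (q² + q)² = (q + q²)²)
-M(H(17, 10)) = -(-21 - 1*17)²*(1 + (-21 - 1*17))² = -(-21 - 17)²*(1 + (-21 - 17))² = -(-38)²*(1 - 38)² = -1444*(-37)² = -1444*1369 = -1*1976836 = -1976836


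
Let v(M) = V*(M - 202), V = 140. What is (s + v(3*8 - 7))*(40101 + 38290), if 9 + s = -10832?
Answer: -2880163731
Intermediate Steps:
s = -10841 (s = -9 - 10832 = -10841)
v(M) = -28280 + 140*M (v(M) = 140*(M - 202) = 140*(-202 + M) = -28280 + 140*M)
(s + v(3*8 - 7))*(40101 + 38290) = (-10841 + (-28280 + 140*(3*8 - 7)))*(40101 + 38290) = (-10841 + (-28280 + 140*(24 - 7)))*78391 = (-10841 + (-28280 + 140*17))*78391 = (-10841 + (-28280 + 2380))*78391 = (-10841 - 25900)*78391 = -36741*78391 = -2880163731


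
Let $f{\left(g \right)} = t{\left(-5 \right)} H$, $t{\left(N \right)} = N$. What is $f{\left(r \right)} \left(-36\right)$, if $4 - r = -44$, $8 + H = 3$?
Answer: $-900$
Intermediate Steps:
$H = -5$ ($H = -8 + 3 = -5$)
$r = 48$ ($r = 4 - -44 = 4 + 44 = 48$)
$f{\left(g \right)} = 25$ ($f{\left(g \right)} = \left(-5\right) \left(-5\right) = 25$)
$f{\left(r \right)} \left(-36\right) = 25 \left(-36\right) = -900$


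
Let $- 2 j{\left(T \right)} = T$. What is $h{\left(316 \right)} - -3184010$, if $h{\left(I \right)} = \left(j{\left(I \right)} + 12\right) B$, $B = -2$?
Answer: $3184302$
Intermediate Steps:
$j{\left(T \right)} = - \frac{T}{2}$
$h{\left(I \right)} = -24 + I$ ($h{\left(I \right)} = \left(- \frac{I}{2} + 12\right) \left(-2\right) = \left(12 - \frac{I}{2}\right) \left(-2\right) = -24 + I$)
$h{\left(316 \right)} - -3184010 = \left(-24 + 316\right) - -3184010 = 292 + 3184010 = 3184302$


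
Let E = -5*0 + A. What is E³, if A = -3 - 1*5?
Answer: -512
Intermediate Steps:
A = -8 (A = -3 - 5 = -8)
E = -8 (E = -5*0 - 8 = 0 - 8 = -8)
E³ = (-8)³ = -512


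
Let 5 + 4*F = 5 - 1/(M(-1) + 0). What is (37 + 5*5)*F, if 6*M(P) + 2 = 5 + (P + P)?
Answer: -93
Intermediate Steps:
M(P) = ½ + P/3 (M(P) = -⅓ + (5 + (P + P))/6 = -⅓ + (5 + 2*P)/6 = -⅓ + (⅚ + P/3) = ½ + P/3)
F = -3/2 (F = -5/4 + (5 - 1/((½ + (⅓)*(-1)) + 0))/4 = -5/4 + (5 - 1/((½ - ⅓) + 0))/4 = -5/4 + (5 - 1/(⅙ + 0))/4 = -5/4 + (5 - 1/⅙)/4 = -5/4 + (5 - 1*6)/4 = -5/4 + (5 - 6)/4 = -5/4 + (¼)*(-1) = -5/4 - ¼ = -3/2 ≈ -1.5000)
(37 + 5*5)*F = (37 + 5*5)*(-3/2) = (37 + 25)*(-3/2) = 62*(-3/2) = -93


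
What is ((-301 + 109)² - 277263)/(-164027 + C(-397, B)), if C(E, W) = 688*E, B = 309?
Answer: 80133/145721 ≈ 0.54991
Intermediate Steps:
((-301 + 109)² - 277263)/(-164027 + C(-397, B)) = ((-301 + 109)² - 277263)/(-164027 + 688*(-397)) = ((-192)² - 277263)/(-164027 - 273136) = (36864 - 277263)/(-437163) = -240399*(-1/437163) = 80133/145721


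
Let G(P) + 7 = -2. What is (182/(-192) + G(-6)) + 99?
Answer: 8549/96 ≈ 89.052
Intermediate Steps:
G(P) = -9 (G(P) = -7 - 2 = -9)
(182/(-192) + G(-6)) + 99 = (182/(-192) - 9) + 99 = (182*(-1/192) - 9) + 99 = (-91/96 - 9) + 99 = -955/96 + 99 = 8549/96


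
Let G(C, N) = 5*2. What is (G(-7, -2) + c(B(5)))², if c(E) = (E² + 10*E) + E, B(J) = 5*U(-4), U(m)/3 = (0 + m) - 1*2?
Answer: 50694400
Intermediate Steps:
G(C, N) = 10
U(m) = -6 + 3*m (U(m) = 3*((0 + m) - 1*2) = 3*(m - 2) = 3*(-2 + m) = -6 + 3*m)
B(J) = -90 (B(J) = 5*(-6 + 3*(-4)) = 5*(-6 - 12) = 5*(-18) = -90)
c(E) = E² + 11*E
(G(-7, -2) + c(B(5)))² = (10 - 90*(11 - 90))² = (10 - 90*(-79))² = (10 + 7110)² = 7120² = 50694400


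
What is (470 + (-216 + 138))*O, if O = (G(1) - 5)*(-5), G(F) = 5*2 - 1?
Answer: -7840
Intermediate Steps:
G(F) = 9 (G(F) = 10 - 1 = 9)
O = -20 (O = (9 - 5)*(-5) = 4*(-5) = -20)
(470 + (-216 + 138))*O = (470 + (-216 + 138))*(-20) = (470 - 78)*(-20) = 392*(-20) = -7840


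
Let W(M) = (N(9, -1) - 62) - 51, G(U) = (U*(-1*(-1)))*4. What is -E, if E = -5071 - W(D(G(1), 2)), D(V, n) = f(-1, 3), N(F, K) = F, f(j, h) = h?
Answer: 4967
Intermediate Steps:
G(U) = 4*U (G(U) = (U*1)*4 = U*4 = 4*U)
D(V, n) = 3
W(M) = -104 (W(M) = (9 - 62) - 51 = -53 - 51 = -104)
E = -4967 (E = -5071 - 1*(-104) = -5071 + 104 = -4967)
-E = -1*(-4967) = 4967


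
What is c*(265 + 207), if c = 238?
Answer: 112336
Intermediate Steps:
c*(265 + 207) = 238*(265 + 207) = 238*472 = 112336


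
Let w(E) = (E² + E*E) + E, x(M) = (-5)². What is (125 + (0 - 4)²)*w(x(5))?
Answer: 179775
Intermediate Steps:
x(M) = 25
w(E) = E + 2*E² (w(E) = (E² + E²) + E = 2*E² + E = E + 2*E²)
(125 + (0 - 4)²)*w(x(5)) = (125 + (0 - 4)²)*(25*(1 + 2*25)) = (125 + (-4)²)*(25*(1 + 50)) = (125 + 16)*(25*51) = 141*1275 = 179775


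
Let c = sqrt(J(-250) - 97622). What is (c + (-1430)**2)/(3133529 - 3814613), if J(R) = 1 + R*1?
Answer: -511225/170271 - I*sqrt(97871)/681084 ≈ -3.0024 - 0.00045933*I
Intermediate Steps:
J(R) = 1 + R
c = I*sqrt(97871) (c = sqrt((1 - 250) - 97622) = sqrt(-249 - 97622) = sqrt(-97871) = I*sqrt(97871) ≈ 312.84*I)
(c + (-1430)**2)/(3133529 - 3814613) = (I*sqrt(97871) + (-1430)**2)/(3133529 - 3814613) = (I*sqrt(97871) + 2044900)/(-681084) = (2044900 + I*sqrt(97871))*(-1/681084) = -511225/170271 - I*sqrt(97871)/681084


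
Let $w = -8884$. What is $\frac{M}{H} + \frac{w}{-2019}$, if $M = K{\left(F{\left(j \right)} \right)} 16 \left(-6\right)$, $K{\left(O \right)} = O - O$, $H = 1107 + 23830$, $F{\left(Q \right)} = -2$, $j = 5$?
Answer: $\frac{8884}{2019} \approx 4.4002$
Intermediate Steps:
$H = 24937$
$K{\left(O \right)} = 0$
$M = 0$ ($M = 0 \cdot 16 \left(-6\right) = 0 \left(-6\right) = 0$)
$\frac{M}{H} + \frac{w}{-2019} = \frac{0}{24937} - \frac{8884}{-2019} = 0 \cdot \frac{1}{24937} - - \frac{8884}{2019} = 0 + \frac{8884}{2019} = \frac{8884}{2019}$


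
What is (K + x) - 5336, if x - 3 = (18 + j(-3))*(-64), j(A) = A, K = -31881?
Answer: -38174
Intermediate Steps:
x = -957 (x = 3 + (18 - 3)*(-64) = 3 + 15*(-64) = 3 - 960 = -957)
(K + x) - 5336 = (-31881 - 957) - 5336 = -32838 - 5336 = -38174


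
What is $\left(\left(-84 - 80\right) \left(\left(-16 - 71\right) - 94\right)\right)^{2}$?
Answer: $881139856$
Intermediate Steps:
$\left(\left(-84 - 80\right) \left(\left(-16 - 71\right) - 94\right)\right)^{2} = \left(- 164 \left(\left(-16 - 71\right) - 94\right)\right)^{2} = \left(- 164 \left(-87 - 94\right)\right)^{2} = \left(\left(-164\right) \left(-181\right)\right)^{2} = 29684^{2} = 881139856$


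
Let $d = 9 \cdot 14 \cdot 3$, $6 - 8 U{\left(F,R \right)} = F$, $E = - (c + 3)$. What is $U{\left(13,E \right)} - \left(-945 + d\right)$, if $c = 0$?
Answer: $\frac{4529}{8} \approx 566.13$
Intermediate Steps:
$E = -3$ ($E = - (0 + 3) = \left(-1\right) 3 = -3$)
$U{\left(F,R \right)} = \frac{3}{4} - \frac{F}{8}$
$d = 378$ ($d = 126 \cdot 3 = 378$)
$U{\left(13,E \right)} - \left(-945 + d\right) = \left(\frac{3}{4} - \frac{13}{8}\right) - \left(-945 + 378\right) = \left(\frac{3}{4} - \frac{13}{8}\right) - -567 = - \frac{7}{8} + 567 = \frac{4529}{8}$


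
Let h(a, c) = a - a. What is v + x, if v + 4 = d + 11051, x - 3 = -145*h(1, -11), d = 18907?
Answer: 29957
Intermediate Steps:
h(a, c) = 0
x = 3 (x = 3 - 145*0 = 3 + 0 = 3)
v = 29954 (v = -4 + (18907 + 11051) = -4 + 29958 = 29954)
v + x = 29954 + 3 = 29957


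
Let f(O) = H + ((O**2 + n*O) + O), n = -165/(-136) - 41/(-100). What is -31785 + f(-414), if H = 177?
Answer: 235793367/1700 ≈ 1.3870e+5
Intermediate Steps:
n = 5519/3400 (n = -165*(-1/136) - 41*(-1/100) = 165/136 + 41/100 = 5519/3400 ≈ 1.6232)
f(O) = 177 + O**2 + 8919*O/3400 (f(O) = 177 + ((O**2 + 5519*O/3400) + O) = 177 + (O**2 + 8919*O/3400) = 177 + O**2 + 8919*O/3400)
-31785 + f(-414) = -31785 + (177 + (-414)**2 + (8919/3400)*(-414)) = -31785 + (177 + 171396 - 1846233/1700) = -31785 + 289827867/1700 = 235793367/1700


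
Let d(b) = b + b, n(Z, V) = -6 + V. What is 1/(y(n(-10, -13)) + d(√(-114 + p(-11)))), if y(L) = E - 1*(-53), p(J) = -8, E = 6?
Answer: 59/3969 - 2*I*√122/3969 ≈ 0.014865 - 0.0055658*I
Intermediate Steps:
y(L) = 59 (y(L) = 6 - 1*(-53) = 6 + 53 = 59)
d(b) = 2*b
1/(y(n(-10, -13)) + d(√(-114 + p(-11)))) = 1/(59 + 2*√(-114 - 8)) = 1/(59 + 2*√(-122)) = 1/(59 + 2*(I*√122)) = 1/(59 + 2*I*√122)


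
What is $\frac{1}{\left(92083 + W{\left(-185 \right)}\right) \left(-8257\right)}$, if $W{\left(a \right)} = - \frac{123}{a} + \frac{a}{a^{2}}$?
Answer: $- \frac{185}{140661933589} \approx -1.3152 \cdot 10^{-9}$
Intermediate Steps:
$W{\left(a \right)} = - \frac{122}{a}$ ($W{\left(a \right)} = - \frac{123}{a} + \frac{a}{a^{2}} = - \frac{123}{a} + \frac{1}{a} = - \frac{122}{a}$)
$\frac{1}{\left(92083 + W{\left(-185 \right)}\right) \left(-8257\right)} = \frac{1}{\left(92083 - \frac{122}{-185}\right) \left(-8257\right)} = \frac{1}{92083 - - \frac{122}{185}} \left(- \frac{1}{8257}\right) = \frac{1}{92083 + \frac{122}{185}} \left(- \frac{1}{8257}\right) = \frac{1}{\frac{17035477}{185}} \left(- \frac{1}{8257}\right) = \frac{185}{17035477} \left(- \frac{1}{8257}\right) = - \frac{185}{140661933589}$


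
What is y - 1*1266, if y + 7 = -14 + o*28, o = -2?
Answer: -1343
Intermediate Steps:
y = -77 (y = -7 + (-14 - 2*28) = -7 + (-14 - 56) = -7 - 70 = -77)
y - 1*1266 = -77 - 1*1266 = -77 - 1266 = -1343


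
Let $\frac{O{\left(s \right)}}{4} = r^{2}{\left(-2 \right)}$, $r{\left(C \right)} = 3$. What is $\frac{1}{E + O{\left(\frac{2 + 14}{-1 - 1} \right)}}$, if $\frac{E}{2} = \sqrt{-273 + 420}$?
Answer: $\frac{3}{59} - \frac{7 \sqrt{3}}{354} \approx 0.016598$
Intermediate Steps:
$E = 14 \sqrt{3}$ ($E = 2 \sqrt{-273 + 420} = 2 \sqrt{147} = 2 \cdot 7 \sqrt{3} = 14 \sqrt{3} \approx 24.249$)
$O{\left(s \right)} = 36$ ($O{\left(s \right)} = 4 \cdot 3^{2} = 4 \cdot 9 = 36$)
$\frac{1}{E + O{\left(\frac{2 + 14}{-1 - 1} \right)}} = \frac{1}{14 \sqrt{3} + 36} = \frac{1}{36 + 14 \sqrt{3}}$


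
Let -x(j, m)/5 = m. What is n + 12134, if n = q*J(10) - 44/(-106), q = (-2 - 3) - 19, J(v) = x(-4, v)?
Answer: 706724/53 ≈ 13334.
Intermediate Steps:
x(j, m) = -5*m
J(v) = -5*v
q = -24 (q = -5 - 19 = -24)
n = 63622/53 (n = -(-120)*10 - 44/(-106) = -24*(-50) - 44*(-1/106) = 1200 + 22/53 = 63622/53 ≈ 1200.4)
n + 12134 = 63622/53 + 12134 = 706724/53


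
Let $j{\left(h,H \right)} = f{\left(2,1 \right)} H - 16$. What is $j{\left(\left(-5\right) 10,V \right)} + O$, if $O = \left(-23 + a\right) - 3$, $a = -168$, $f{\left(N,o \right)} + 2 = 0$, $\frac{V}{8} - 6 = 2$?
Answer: $-338$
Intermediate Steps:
$V = 64$ ($V = 48 + 8 \cdot 2 = 48 + 16 = 64$)
$f{\left(N,o \right)} = -2$ ($f{\left(N,o \right)} = -2 + 0 = -2$)
$j{\left(h,H \right)} = -16 - 2 H$ ($j{\left(h,H \right)} = - 2 H - 16 = -16 - 2 H$)
$O = -194$ ($O = \left(-23 - 168\right) - 3 = -191 - 3 = -194$)
$j{\left(\left(-5\right) 10,V \right)} + O = \left(-16 - 128\right) - 194 = -144 - 194 = -338$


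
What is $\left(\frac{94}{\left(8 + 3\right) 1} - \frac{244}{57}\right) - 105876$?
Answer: $- \frac{66381578}{627} \approx -1.0587 \cdot 10^{5}$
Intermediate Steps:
$\left(\frac{94}{\left(8 + 3\right) 1} - \frac{244}{57}\right) - 105876 = \left(\frac{94}{11 \cdot 1} - \frac{244}{57}\right) - 105876 = \left(\frac{94}{11} - \frac{244}{57}\right) - 105876 = \frac{2674}{627} - 105876 = - \frac{66381578}{627}$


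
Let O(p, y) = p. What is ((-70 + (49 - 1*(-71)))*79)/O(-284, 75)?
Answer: -1975/142 ≈ -13.908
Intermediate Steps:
((-70 + (49 - 1*(-71)))*79)/O(-284, 75) = ((-70 + (49 - 1*(-71)))*79)/(-284) = ((-70 + (49 + 71))*79)*(-1/284) = ((-70 + 120)*79)*(-1/284) = (50*79)*(-1/284) = 3950*(-1/284) = -1975/142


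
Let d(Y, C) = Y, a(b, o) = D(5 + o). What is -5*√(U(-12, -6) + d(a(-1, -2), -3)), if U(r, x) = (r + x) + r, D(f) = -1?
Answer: -5*I*√31 ≈ -27.839*I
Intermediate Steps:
U(r, x) = x + 2*r
a(b, o) = -1
-5*√(U(-12, -6) + d(a(-1, -2), -3)) = -5*√((-6 + 2*(-12)) - 1) = -5*√((-6 - 24) - 1) = -5*√(-30 - 1) = -5*I*√31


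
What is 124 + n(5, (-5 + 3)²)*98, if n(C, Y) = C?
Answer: 614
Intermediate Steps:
124 + n(5, (-5 + 3)²)*98 = 124 + 5*98 = 124 + 490 = 614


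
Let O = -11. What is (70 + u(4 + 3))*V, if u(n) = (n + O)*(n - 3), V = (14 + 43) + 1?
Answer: 3132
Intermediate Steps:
V = 58 (V = 57 + 1 = 58)
u(n) = (-11 + n)*(-3 + n) (u(n) = (n - 11)*(n - 3) = (-11 + n)*(-3 + n))
(70 + u(4 + 3))*V = (70 + (33 + (4 + 3)² - 14*(4 + 3)))*58 = (70 + (33 + 7² - 14*7))*58 = (70 + (33 + 49 - 98))*58 = (70 - 16)*58 = 54*58 = 3132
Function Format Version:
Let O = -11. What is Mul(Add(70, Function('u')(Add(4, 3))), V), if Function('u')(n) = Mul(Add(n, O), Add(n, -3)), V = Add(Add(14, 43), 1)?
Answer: 3132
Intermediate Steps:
V = 58 (V = Add(57, 1) = 58)
Function('u')(n) = Mul(Add(-11, n), Add(-3, n)) (Function('u')(n) = Mul(Add(n, -11), Add(n, -3)) = Mul(Add(-11, n), Add(-3, n)))
Mul(Add(70, Function('u')(Add(4, 3))), V) = Mul(Add(70, Add(33, Pow(Add(4, 3), 2), Mul(-14, Add(4, 3)))), 58) = Mul(Add(70, Add(33, Pow(7, 2), Mul(-14, 7))), 58) = Mul(Add(70, Add(33, 49, -98)), 58) = Mul(Add(70, -16), 58) = Mul(54, 58) = 3132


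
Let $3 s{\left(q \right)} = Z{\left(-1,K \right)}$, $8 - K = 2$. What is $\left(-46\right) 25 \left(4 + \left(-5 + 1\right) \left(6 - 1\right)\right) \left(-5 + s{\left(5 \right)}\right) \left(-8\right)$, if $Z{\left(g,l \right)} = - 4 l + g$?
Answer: $\frac{5888000}{3} \approx 1.9627 \cdot 10^{6}$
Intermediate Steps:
$K = 6$ ($K = 8 - 2 = 6$)
$Z{\left(g,l \right)} = g - 4 l$
$s{\left(q \right)} = - \frac{25}{3}$ ($s{\left(q \right)} = \frac{-1 - 24}{3} = \frac{1}{3} \left(-25\right) = - \frac{25}{3}$)
$\left(-46\right) 25 \left(4 + \left(-5 + 1\right) \left(6 - 1\right)\right) \left(-5 + s{\left(5 \right)}\right) \left(-8\right) = \left(-46\right) 25 \left(4 + \left(-5 + 1\right) \left(6 - 1\right)\right) \left(-5 - \frac{25}{3}\right) \left(-8\right) = - 1150 \left(4 - 20\right) \left(- \frac{40}{3}\right) \left(-8\right) = - 1150 \left(-16\right) \left(- \frac{40}{3}\right) \left(-8\right) = - 1150 \cdot \frac{640}{3} \left(-8\right) = \left(-1150\right) \left(- \frac{5120}{3}\right) = \frac{5888000}{3}$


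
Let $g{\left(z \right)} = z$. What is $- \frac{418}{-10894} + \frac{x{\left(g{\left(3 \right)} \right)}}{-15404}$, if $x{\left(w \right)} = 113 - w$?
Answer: $\frac{1310133}{41952794} \approx 0.031229$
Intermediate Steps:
$- \frac{418}{-10894} + \frac{x{\left(g{\left(3 \right)} \right)}}{-15404} = - \frac{418}{-10894} + \frac{113 - 3}{-15404} = \left(-418\right) \left(- \frac{1}{10894}\right) + \left(113 - 3\right) \left(- \frac{1}{15404}\right) = \frac{209}{5447} + 110 \left(- \frac{1}{15404}\right) = \frac{209}{5447} - \frac{55}{7702} = \frac{1310133}{41952794}$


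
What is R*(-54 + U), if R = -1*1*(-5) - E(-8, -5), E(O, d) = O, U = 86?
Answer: 416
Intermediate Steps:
R = 13 (R = -1*1*(-5) - 1*(-8) = -1*(-5) + 8 = 5 + 8 = 13)
R*(-54 + U) = 13*(-54 + 86) = 13*32 = 416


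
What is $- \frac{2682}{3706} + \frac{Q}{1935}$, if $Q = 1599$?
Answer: $\frac{122704}{1195185} \approx 0.10267$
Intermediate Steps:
$- \frac{2682}{3706} + \frac{Q}{1935} = - \frac{2682}{3706} + \frac{1599}{1935} = \left(-2682\right) \frac{1}{3706} + 1599 \cdot \frac{1}{1935} = - \frac{1341}{1853} + \frac{533}{645} = \frac{122704}{1195185}$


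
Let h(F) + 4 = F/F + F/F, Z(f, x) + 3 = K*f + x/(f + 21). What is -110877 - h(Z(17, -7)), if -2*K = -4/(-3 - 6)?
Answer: -110875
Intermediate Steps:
K = -2/9 (K = -(-2)/(-3 - 6) = -(-2)/(-9) = -(-2)*(-1)/9 = -½*4/9 = -2/9 ≈ -0.22222)
Z(f, x) = -3 - 2*f/9 + x/(21 + f) (Z(f, x) = -3 + (-2*f/9 + x/(f + 21)) = -3 + (-2*f/9 + x/(21 + f)) = -3 - 2*f/9 + x/(21 + f))
h(F) = -2 (h(F) = -4 + (F/F + F/F) = -4 + (1 + 1) = -4 + 2 = -2)
-110877 - h(Z(17, -7)) = -110877 - 1*(-2) = -110877 + 2 = -110875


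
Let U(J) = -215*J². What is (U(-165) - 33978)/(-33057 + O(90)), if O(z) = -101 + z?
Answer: 5887353/33068 ≈ 178.04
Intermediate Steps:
(U(-165) - 33978)/(-33057 + O(90)) = (-215*(-165)² - 33978)/(-33057 + (-101 + 90)) = (-215*27225 - 33978)/(-33057 - 11) = (-5853375 - 33978)/(-33068) = -5887353*(-1/33068) = 5887353/33068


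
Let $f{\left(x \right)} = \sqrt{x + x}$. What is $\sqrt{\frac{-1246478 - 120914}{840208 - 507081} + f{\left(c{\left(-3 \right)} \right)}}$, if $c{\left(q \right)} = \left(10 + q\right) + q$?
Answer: $\frac{\sqrt{-1261814944 + 614812178 \sqrt{2}}}{17533} \approx 1.1297 i$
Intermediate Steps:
$c{\left(q \right)} = 10 + 2 q$
$f{\left(x \right)} = \sqrt{2} \sqrt{x}$ ($f{\left(x \right)} = \sqrt{2 x} = \sqrt{2} \sqrt{x}$)
$\sqrt{\frac{-1246478 - 120914}{840208 - 507081} + f{\left(c{\left(-3 \right)} \right)}} = \sqrt{\frac{-1246478 - 120914}{840208 - 507081} + \sqrt{2} \sqrt{10 + 2 \left(-3\right)}} = \sqrt{- \frac{1367392}{333127} + \sqrt{2} \sqrt{10 - 6}} = \sqrt{\left(-1367392\right) \frac{1}{333127} + \sqrt{2} \sqrt{4}} = \sqrt{- \frac{71968}{17533} + \sqrt{2} \cdot 2} = \sqrt{- \frac{71968}{17533} + 2 \sqrt{2}}$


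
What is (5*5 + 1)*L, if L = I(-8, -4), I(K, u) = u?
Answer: -104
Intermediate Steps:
L = -4
(5*5 + 1)*L = (5*5 + 1)*(-4) = (25 + 1)*(-4) = 26*(-4) = -104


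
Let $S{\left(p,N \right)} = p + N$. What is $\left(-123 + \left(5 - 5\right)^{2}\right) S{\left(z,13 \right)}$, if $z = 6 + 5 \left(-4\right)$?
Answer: $123$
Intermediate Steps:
$z = -14$ ($z = 6 - 20 = -14$)
$S{\left(p,N \right)} = N + p$
$\left(-123 + \left(5 - 5\right)^{2}\right) S{\left(z,13 \right)} = \left(-123 + \left(5 - 5\right)^{2}\right) \left(13 - 14\right) = \left(-123 + 0^{2}\right) \left(-1\right) = \left(-123 + 0\right) \left(-1\right) = \left(-123\right) \left(-1\right) = 123$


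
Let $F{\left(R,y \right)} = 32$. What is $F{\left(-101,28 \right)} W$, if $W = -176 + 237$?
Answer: $1952$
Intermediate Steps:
$W = 61$
$F{\left(-101,28 \right)} W = 32 \cdot 61 = 1952$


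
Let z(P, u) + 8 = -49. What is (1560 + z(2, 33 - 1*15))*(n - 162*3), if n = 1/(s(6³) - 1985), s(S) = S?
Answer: -1292181705/1769 ≈ -7.3046e+5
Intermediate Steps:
z(P, u) = -57 (z(P, u) = -8 - 49 = -57)
n = -1/1769 (n = 1/(6³ - 1985) = 1/(216 - 1985) = 1/(-1769) = -1/1769 ≈ -0.00056529)
(1560 + z(2, 33 - 1*15))*(n - 162*3) = (1560 - 57)*(-1/1769 - 162*3) = 1503*(-1/1769 - 486) = 1503*(-859735/1769) = -1292181705/1769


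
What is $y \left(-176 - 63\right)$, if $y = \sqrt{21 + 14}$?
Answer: $- 239 \sqrt{35} \approx -1413.9$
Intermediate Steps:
$y = \sqrt{35} \approx 5.9161$
$y \left(-176 - 63\right) = \sqrt{35} \left(-176 - 63\right) = \sqrt{35} \left(-239\right) = - 239 \sqrt{35}$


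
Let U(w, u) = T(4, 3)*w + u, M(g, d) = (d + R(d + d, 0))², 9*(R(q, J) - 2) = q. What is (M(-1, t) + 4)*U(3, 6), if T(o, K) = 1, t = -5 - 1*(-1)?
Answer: 1000/9 ≈ 111.11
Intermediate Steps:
t = -4 (t = -5 + 1 = -4)
R(q, J) = 2 + q/9
M(g, d) = (2 + 11*d/9)² (M(g, d) = (d + (2 + (d + d)/9))² = (d + (2 + (2*d)/9))² = (d + (2 + 2*d/9))² = (2 + 11*d/9)²)
U(w, u) = u + w (U(w, u) = 1*w + u = w + u = u + w)
(M(-1, t) + 4)*U(3, 6) = ((18 + 11*(-4))²/81 + 4)*(6 + 3) = ((18 - 44)²/81 + 4)*9 = ((1/81)*(-26)² + 4)*9 = ((1/81)*676 + 4)*9 = (676/81 + 4)*9 = (1000/81)*9 = 1000/9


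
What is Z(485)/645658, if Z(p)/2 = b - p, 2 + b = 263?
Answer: -224/322829 ≈ -0.00069387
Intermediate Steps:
b = 261 (b = -2 + 263 = 261)
Z(p) = 522 - 2*p (Z(p) = 2*(261 - p) = 522 - 2*p)
Z(485)/645658 = (522 - 2*485)/645658 = (522 - 970)*(1/645658) = -448*1/645658 = -224/322829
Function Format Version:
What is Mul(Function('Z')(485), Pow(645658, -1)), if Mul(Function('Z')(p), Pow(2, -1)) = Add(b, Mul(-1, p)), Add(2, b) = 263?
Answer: Rational(-224, 322829) ≈ -0.00069387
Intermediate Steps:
b = 261 (b = Add(-2, 263) = 261)
Function('Z')(p) = Add(522, Mul(-2, p)) (Function('Z')(p) = Mul(2, Add(261, Mul(-1, p))) = Add(522, Mul(-2, p)))
Mul(Function('Z')(485), Pow(645658, -1)) = Mul(Add(522, Mul(-2, 485)), Pow(645658, -1)) = Mul(Add(522, -970), Rational(1, 645658)) = Mul(-448, Rational(1, 645658)) = Rational(-224, 322829)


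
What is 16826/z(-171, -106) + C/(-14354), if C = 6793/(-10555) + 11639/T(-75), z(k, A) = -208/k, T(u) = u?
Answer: 1634706475865923/118175046600 ≈ 13833.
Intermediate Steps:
C = -24671824/158325 (C = 6793/(-10555) + 11639/(-75) = 6793*(-1/10555) + 11639*(-1/75) = -6793/10555 - 11639/75 = -24671824/158325 ≈ -155.83)
16826/z(-171, -106) + C/(-14354) = 16826/((-208/(-171))) - 24671824/158325/(-14354) = 16826/((-208*(-1/171))) - 24671824/158325*(-1/14354) = 16826/(208/171) + 12335912/1136298525 = 16826*(171/208) + 12335912/1136298525 = 1438623/104 + 12335912/1136298525 = 1634706475865923/118175046600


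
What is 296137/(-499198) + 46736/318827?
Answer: -71085953571/159157800746 ≈ -0.44664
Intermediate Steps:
296137/(-499198) + 46736/318827 = 296137*(-1/499198) + 46736*(1/318827) = -296137/499198 + 46736/318827 = -71085953571/159157800746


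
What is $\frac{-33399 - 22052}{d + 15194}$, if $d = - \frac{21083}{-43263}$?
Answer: $- \frac{2398976613}{657359105} \approx -3.6494$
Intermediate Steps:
$d = \frac{21083}{43263}$ ($d = \left(-21083\right) \left(- \frac{1}{43263}\right) = \frac{21083}{43263} \approx 0.48732$)
$\frac{-33399 - 22052}{d + 15194} = \frac{-33399 - 22052}{\frac{21083}{43263} + 15194} = - \frac{55451}{\frac{657359105}{43263}} = \left(-55451\right) \frac{43263}{657359105} = - \frac{2398976613}{657359105}$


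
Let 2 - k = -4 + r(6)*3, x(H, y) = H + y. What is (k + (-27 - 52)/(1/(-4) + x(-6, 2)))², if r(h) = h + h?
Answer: 37636/289 ≈ 130.23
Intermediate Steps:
r(h) = 2*h
k = -30 (k = 2 - (-4 + (2*6)*3) = 2 - (-4 + 12*3) = 2 - (-4 + 36) = 2 - 1*32 = 2 - 32 = -30)
(k + (-27 - 52)/(1/(-4) + x(-6, 2)))² = (-30 + (-27 - 52)/(1/(-4) + (-6 + 2)))² = (-30 - 79/(-¼ - 4))² = (-30 - 79/(-17/4))² = (-30 - 79*(-4/17))² = (-30 + 316/17)² = (-194/17)² = 37636/289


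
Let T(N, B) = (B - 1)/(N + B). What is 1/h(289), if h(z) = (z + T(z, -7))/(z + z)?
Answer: 81498/40745 ≈ 2.0002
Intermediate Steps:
T(N, B) = (-1 + B)/(B + N)
h(z) = (z - 8/(-7 + z))/(2*z) (h(z) = (z + (-1 - 7)/(-7 + z))/(z + z) = (z - 8/(-7 + z))/((2*z)) = (z - 8/(-7 + z))*(1/(2*z)) = (z - 8/(-7 + z))/(2*z))
1/h(289) = 1/((½)*(-8 + 289*(-7 + 289))/(289*(-7 + 289))) = 1/((½)*(1/289)*(-8 + 289*282)/282) = 1/((½)*(1/289)*(1/282)*(-8 + 81498)) = 1/((½)*(1/289)*(1/282)*81490) = 1/(40745/81498) = 81498/40745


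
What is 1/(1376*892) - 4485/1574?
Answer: -2752425773/965957504 ≈ -2.8494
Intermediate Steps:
1/(1376*892) - 4485/1574 = (1/1376)*(1/892) - 4485*1/1574 = 1/1227392 - 4485/1574 = -2752425773/965957504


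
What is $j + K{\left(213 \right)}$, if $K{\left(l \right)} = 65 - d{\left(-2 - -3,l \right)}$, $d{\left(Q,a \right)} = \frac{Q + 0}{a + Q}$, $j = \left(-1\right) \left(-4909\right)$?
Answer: $\frac{1064435}{214} \approx 4974.0$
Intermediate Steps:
$j = 4909$
$d{\left(Q,a \right)} = \frac{Q}{Q + a}$
$K{\left(l \right)} = 65 - \frac{1}{1 + l}$ ($K{\left(l \right)} = 65 - \frac{-2 - -3}{\left(-2 - -3\right) + l} = 65 - \frac{-2 + 3}{\left(-2 + 3\right) + l} = 65 - 1 \frac{1}{1 + l} = 65 - \frac{1}{1 + l}$)
$j + K{\left(213 \right)} = 4909 + \frac{64 + 65 \cdot 213}{1 + 213} = 4909 + \frac{64 + 13845}{214} = 4909 + \frac{1}{214} \cdot 13909 = 4909 + \frac{13909}{214} = \frac{1064435}{214}$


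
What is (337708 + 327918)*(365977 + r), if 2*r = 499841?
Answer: 409957389335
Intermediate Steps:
r = 499841/2 (r = (1/2)*499841 = 499841/2 ≈ 2.4992e+5)
(337708 + 327918)*(365977 + r) = (337708 + 327918)*(365977 + 499841/2) = 665626*(1231795/2) = 409957389335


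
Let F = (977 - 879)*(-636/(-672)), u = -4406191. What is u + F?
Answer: -17624393/4 ≈ -4.4061e+6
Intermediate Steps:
F = 371/4 (F = 98*(-636*(-1/672)) = 98*(53/56) = 371/4 ≈ 92.750)
u + F = -4406191 + 371/4 = -17624393/4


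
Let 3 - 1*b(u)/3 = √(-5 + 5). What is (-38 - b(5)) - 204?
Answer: -251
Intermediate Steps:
b(u) = 9 (b(u) = 9 - 3*√(-5 + 5) = 9 - 3*√0 = 9 - 3*0 = 9 + 0 = 9)
(-38 - b(5)) - 204 = (-38 - 1*9) - 204 = (-38 - 9) - 204 = -47 - 204 = -251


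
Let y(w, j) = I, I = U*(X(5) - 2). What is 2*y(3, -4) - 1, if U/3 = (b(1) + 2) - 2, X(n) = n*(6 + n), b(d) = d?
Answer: 317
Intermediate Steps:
U = 3 (U = 3*((1 + 2) - 2) = 3*(3 - 2) = 3*1 = 3)
I = 159 (I = 3*(5*(6 + 5) - 2) = 3*(5*11 - 2) = 3*(55 - 2) = 3*53 = 159)
y(w, j) = 159
2*y(3, -4) - 1 = 2*159 - 1 = 318 - 1 = 317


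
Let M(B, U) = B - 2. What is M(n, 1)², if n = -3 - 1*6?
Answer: 121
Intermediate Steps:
n = -9 (n = -3 - 6 = -9)
M(B, U) = -2 + B
M(n, 1)² = (-2 - 9)² = (-11)² = 121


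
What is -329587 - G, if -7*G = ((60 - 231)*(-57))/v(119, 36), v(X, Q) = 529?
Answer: -1220450914/3703 ≈ -3.2958e+5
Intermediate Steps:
G = -9747/3703 (G = -(60 - 231)*(-57)/(7*529) = -(-171*(-57))/(7*529) = -9747/(7*529) = -⅐*9747/529 = -9747/3703 ≈ -2.6322)
-329587 - G = -329587 - 1*(-9747/3703) = -329587 + 9747/3703 = -1220450914/3703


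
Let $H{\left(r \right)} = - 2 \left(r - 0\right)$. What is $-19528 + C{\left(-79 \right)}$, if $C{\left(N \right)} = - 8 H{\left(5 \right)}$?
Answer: $-19448$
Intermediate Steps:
$H{\left(r \right)} = - 2 r$ ($H{\left(r \right)} = - 2 \left(r + 0\right) = - 2 r$)
$C{\left(N \right)} = 80$ ($C{\left(N \right)} = - 8 \left(\left(-2\right) 5\right) = \left(-8\right) \left(-10\right) = 80$)
$-19528 + C{\left(-79 \right)} = -19528 + 80 = -19448$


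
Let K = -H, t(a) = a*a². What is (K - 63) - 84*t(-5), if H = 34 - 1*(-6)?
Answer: 10397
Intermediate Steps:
H = 40 (H = 34 + 6 = 40)
t(a) = a³
K = -40 (K = -1*40 = -40)
(K - 63) - 84*t(-5) = (-40 - 63) - 84*(-5)³ = -103 - 84*(-125) = -103 + 10500 = 10397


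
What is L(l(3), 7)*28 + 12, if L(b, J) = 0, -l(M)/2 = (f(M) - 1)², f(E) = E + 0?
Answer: 12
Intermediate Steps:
f(E) = E
l(M) = -2*(-1 + M)² (l(M) = -2*(M - 1)² = -2*(-1 + M)²)
L(l(3), 7)*28 + 12 = 0*28 + 12 = 0 + 12 = 12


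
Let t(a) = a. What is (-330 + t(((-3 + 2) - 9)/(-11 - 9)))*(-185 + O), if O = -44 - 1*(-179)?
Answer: 16475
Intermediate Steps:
O = 135 (O = -44 + 179 = 135)
(-330 + t(((-3 + 2) - 9)/(-11 - 9)))*(-185 + O) = (-330 + ((-3 + 2) - 9)/(-11 - 9))*(-185 + 135) = (-330 + (-1 - 9)/(-20))*(-50) = (-330 - 10*(-1/20))*(-50) = (-330 + 1/2)*(-50) = -659/2*(-50) = 16475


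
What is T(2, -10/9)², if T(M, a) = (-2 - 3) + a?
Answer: 3025/81 ≈ 37.346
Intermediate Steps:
T(M, a) = -5 + a
T(2, -10/9)² = (-5 - 10/9)² = (-55/9)² = 3025/81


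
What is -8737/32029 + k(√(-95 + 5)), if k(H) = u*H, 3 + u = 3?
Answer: -8737/32029 ≈ -0.27278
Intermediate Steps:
u = 0 (u = -3 + 3 = 0)
k(H) = 0 (k(H) = 0*H = 0)
-8737/32029 + k(√(-95 + 5)) = -8737/32029 + 0 = -8737/32029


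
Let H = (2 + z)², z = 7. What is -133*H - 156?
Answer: -10929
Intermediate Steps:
H = 81 (H = (2 + 7)² = 9² = 81)
-133*H - 156 = -133*81 - 156 = -10773 - 156 = -10929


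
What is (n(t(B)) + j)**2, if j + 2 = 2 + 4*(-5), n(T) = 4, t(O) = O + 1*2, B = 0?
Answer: 256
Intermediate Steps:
t(O) = 2 + O (t(O) = O + 2 = 2 + O)
j = -20 (j = -2 + (2 + 4*(-5)) = -2 + (2 - 20) = -2 - 18 = -20)
(n(t(B)) + j)**2 = (4 - 20)**2 = (-16)**2 = 256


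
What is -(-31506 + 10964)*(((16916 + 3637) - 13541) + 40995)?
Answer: 986159794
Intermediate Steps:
-(-31506 + 10964)*(((16916 + 3637) - 13541) + 40995) = -(-20542)*((20553 - 13541) + 40995) = -(-20542)*(7012 + 40995) = -(-20542)*48007 = -1*(-986159794) = 986159794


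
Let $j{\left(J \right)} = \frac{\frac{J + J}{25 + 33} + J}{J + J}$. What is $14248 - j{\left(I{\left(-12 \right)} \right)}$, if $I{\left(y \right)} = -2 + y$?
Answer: $\frac{413177}{29} \approx 14247.0$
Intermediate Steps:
$j{\left(J \right)} = \frac{15}{29}$ ($j{\left(J \right)} = \frac{\frac{2 J}{58} + J}{2 J} = \left(2 J \frac{1}{58} + J\right) \frac{1}{2 J} = \left(\frac{J}{29} + J\right) \frac{1}{2 J} = \frac{30 J}{29} \frac{1}{2 J} = \frac{15}{29}$)
$14248 - j{\left(I{\left(-12 \right)} \right)} = 14248 - \frac{15}{29} = \frac{413177}{29}$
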